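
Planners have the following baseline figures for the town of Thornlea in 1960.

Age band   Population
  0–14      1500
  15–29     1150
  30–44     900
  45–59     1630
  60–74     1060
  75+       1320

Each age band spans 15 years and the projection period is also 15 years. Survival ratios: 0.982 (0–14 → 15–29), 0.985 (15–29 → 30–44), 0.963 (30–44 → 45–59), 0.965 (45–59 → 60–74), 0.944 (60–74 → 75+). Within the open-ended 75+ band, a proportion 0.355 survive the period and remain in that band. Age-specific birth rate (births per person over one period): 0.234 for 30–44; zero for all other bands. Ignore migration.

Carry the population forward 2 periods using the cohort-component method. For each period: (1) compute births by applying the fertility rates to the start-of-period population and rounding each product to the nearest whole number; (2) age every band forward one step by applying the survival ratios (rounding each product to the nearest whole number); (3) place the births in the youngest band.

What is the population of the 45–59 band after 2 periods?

1091

Numbering the bands 1..6 from youngest to oldest:
Period 1:
Births: 900 * 0.234 = 211
Band 2: 1500 * 0.982 = 1473
Band 3: 1150 * 0.985 = 1133
Band 4: 900 * 0.963 = 867
Band 5: 1630 * 0.965 = 1573
Band 6: 1060 * 0.944 + 1320 * 0.355 = 1001 + 469 = 1470
Giving 211 / 1473 / 1133 / 867 / 1573 / 1470.
Period 2:
Births: 1133 * 0.234 = 265
Band 2: 211 * 0.982 = 207
Band 3: 1473 * 0.985 = 1451
Band 4: 1133 * 0.963 = 1091
Band 5: 867 * 0.965 = 837
Band 6: 1573 * 0.944 + 1470 * 0.355 = 1485 + 522 = 2007
Giving 265 / 207 / 1451 / 1091 / 837 / 2007.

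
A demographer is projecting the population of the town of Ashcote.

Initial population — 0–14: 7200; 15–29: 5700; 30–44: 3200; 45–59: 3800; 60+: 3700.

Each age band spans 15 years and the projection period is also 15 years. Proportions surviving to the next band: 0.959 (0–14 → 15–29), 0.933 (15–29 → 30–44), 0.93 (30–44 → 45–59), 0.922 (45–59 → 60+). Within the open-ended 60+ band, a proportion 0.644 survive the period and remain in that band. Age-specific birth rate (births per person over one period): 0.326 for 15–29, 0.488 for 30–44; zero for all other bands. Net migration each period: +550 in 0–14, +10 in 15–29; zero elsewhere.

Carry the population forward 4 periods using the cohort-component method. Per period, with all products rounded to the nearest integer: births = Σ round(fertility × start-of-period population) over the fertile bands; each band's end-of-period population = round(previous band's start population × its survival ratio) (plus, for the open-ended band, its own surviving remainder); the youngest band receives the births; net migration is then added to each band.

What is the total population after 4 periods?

Call the groups 1 to 5, youngest first.
Period 1:
Births: 5700 * 0.326 = 1858 ; 3200 * 0.488 = 1562 → 3420
Group 2: 7200 * 0.959 = 6905
Group 3: 5700 * 0.933 = 5318
Group 4: 3200 * 0.93 = 2976
Group 5: 3800 * 0.922 + 3700 * 0.644 = 3504 + 2383 = 5887
Net migration: Group 1 + 550 → 3970; Group 2 + 10 → 6915
Giving 3970 / 6915 / 5318 / 2976 / 5887.
Period 2:
Births: 6915 * 0.326 = 2254 ; 5318 * 0.488 = 2595 → 4849
Group 2: 3970 * 0.959 = 3807
Group 3: 6915 * 0.933 = 6452
Group 4: 5318 * 0.93 = 4946
Group 5: 2976 * 0.922 + 5887 * 0.644 = 2744 + 3791 = 6535
Net migration: Group 1 + 550 → 5399; Group 2 + 10 → 3817
Giving 5399 / 3817 / 6452 / 4946 / 6535.
Period 3:
Births: 3817 * 0.326 = 1244 ; 6452 * 0.488 = 3149 → 4393
Group 2: 5399 * 0.959 = 5178
Group 3: 3817 * 0.933 = 3561
Group 4: 6452 * 0.93 = 6000
Group 5: 4946 * 0.922 + 6535 * 0.644 = 4560 + 4209 = 8769
Net migration: Group 1 + 550 → 4943; Group 2 + 10 → 5188
Giving 4943 / 5188 / 3561 / 6000 / 8769.
Period 4:
Births: 5188 * 0.326 = 1691 ; 3561 * 0.488 = 1738 → 3429
Group 2: 4943 * 0.959 = 4740
Group 3: 5188 * 0.933 = 4840
Group 4: 3561 * 0.93 = 3312
Group 5: 6000 * 0.922 + 8769 * 0.644 = 5532 + 5647 = 11179
Net migration: Group 1 + 550 → 3979; Group 2 + 10 → 4750
Giving 3979 / 4750 / 4840 / 3312 / 11179.
Total after period 4: 3979 + 4750 + 4840 + 3312 + 11179 = 28060

28060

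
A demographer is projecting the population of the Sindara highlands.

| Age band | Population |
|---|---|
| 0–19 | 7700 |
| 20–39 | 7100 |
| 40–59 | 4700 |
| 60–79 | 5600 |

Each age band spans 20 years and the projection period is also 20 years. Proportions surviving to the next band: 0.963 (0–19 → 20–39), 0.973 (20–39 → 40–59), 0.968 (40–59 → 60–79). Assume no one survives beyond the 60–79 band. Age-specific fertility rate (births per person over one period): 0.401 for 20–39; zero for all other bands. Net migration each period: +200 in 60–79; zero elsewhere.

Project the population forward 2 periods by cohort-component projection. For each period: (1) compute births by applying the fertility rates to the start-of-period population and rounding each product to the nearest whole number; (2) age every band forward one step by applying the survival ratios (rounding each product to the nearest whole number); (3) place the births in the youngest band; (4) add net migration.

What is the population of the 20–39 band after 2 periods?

Numbering the bands 1..4 from youngest to oldest:
[period 1]
Births: 7100 * 0.401 = 2847
Band 2: 7700 * 0.963 = 7415
Band 3: 7100 * 0.973 = 6908
Band 4: 4700 * 0.968 = 4550
Net migration: Band 4 + 200 → 4750
Giving 2847 / 7415 / 6908 / 4750.
[period 2]
Births: 7415 * 0.401 = 2973
Band 2: 2847 * 0.963 = 2742
Band 3: 7415 * 0.973 = 7215
Band 4: 6908 * 0.968 = 6687
Net migration: Band 4 + 200 → 6887
Giving 2973 / 2742 / 7215 / 6887.

2742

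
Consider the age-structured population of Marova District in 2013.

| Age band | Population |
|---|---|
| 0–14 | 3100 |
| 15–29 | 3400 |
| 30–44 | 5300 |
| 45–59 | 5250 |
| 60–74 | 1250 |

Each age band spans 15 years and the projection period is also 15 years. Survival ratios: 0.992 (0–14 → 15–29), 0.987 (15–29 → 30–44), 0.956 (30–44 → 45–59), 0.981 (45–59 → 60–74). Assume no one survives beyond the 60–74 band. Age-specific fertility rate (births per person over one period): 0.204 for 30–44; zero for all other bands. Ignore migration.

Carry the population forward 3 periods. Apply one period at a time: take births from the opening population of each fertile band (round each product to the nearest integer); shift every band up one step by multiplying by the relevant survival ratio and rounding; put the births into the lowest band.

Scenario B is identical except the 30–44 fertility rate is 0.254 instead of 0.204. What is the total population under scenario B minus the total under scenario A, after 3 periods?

577

Period 1.
Births: 5300 × 0.204 = 1081
15–29: 3100 × 0.992 = 3075
30–44: 3400 × 0.987 = 3356
45–59: 5300 × 0.956 = 5067
60–74: 5250 × 0.981 = 5150
→ [1081, 3075, 3356, 5067, 5150]
Period 2.
Births: 3356 × 0.204 = 685
15–29: 1081 × 0.992 = 1072
30–44: 3075 × 0.987 = 3035
45–59: 3356 × 0.956 = 3208
60–74: 5067 × 0.981 = 4971
→ [685, 1072, 3035, 3208, 4971]
Period 3.
Births: 3035 × 0.204 = 619
15–29: 685 × 0.992 = 680
30–44: 1072 × 0.987 = 1058
45–59: 3035 × 0.956 = 2901
60–74: 3208 × 0.981 = 3147
→ [619, 680, 1058, 2901, 3147]
Scenario A total after 3 periods: 8405
Scenario B projection —
Period 1.
Births: 5300 × 0.254 = 1346
15–29: 3100 × 0.992 = 3075
30–44: 3400 × 0.987 = 3356
45–59: 5300 × 0.956 = 5067
60–74: 5250 × 0.981 = 5150
→ [1346, 3075, 3356, 5067, 5150]
Period 2.
Births: 3356 × 0.254 = 852
15–29: 1346 × 0.992 = 1335
30–44: 3075 × 0.987 = 3035
45–59: 3356 × 0.956 = 3208
60–74: 5067 × 0.981 = 4971
→ [852, 1335, 3035, 3208, 4971]
Period 3.
Births: 3035 × 0.254 = 771
15–29: 852 × 0.992 = 845
30–44: 1335 × 0.987 = 1318
45–59: 3035 × 0.956 = 2901
60–74: 3208 × 0.981 = 3147
→ [771, 845, 1318, 2901, 3147]
Scenario B total after 3 periods: 8982
Difference B − A = 8982 − 8405 = 577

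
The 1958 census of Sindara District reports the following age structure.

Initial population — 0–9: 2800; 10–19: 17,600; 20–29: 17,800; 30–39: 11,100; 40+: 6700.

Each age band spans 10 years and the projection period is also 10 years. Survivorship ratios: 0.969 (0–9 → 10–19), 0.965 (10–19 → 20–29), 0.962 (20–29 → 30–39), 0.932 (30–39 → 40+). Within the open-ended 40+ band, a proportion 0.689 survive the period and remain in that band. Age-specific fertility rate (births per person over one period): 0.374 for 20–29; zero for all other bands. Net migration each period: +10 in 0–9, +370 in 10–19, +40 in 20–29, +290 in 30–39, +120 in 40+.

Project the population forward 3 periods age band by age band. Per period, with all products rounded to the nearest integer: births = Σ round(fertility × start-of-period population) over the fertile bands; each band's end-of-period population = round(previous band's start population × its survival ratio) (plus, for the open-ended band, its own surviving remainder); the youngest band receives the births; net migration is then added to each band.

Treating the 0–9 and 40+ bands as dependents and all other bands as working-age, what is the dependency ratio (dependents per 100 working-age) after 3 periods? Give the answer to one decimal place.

After projecting period 1:
Births: 17800 * 0.374 = 6657
10–19: 2800 * 0.969 = 2713
20–29: 17600 * 0.965 = 16984
30–39: 17800 * 0.962 = 17124
40+: 11100 * 0.932 + 6700 * 0.689 = 10345 + 4616 = 14961
Net migration: 0–9 + 10 → 6667; 10–19 + 370 → 3083; 20–29 + 40 → 17024; 30–39 + 290 → 17414; 40+ + 120 → 15081
Population now: 0–9=6667, 10–19=3083, 20–29=17024, 30–39=17414, 40+=15081
After projecting period 2:
Births: 17024 * 0.374 = 6367
10–19: 6667 * 0.969 = 6460
20–29: 3083 * 0.965 = 2975
30–39: 17024 * 0.962 = 16377
40+: 17414 * 0.932 + 15081 * 0.689 = 16230 + 10391 = 26621
Net migration: 0–9 + 10 → 6377; 10–19 + 370 → 6830; 20–29 + 40 → 3015; 30–39 + 290 → 16667; 40+ + 120 → 26741
Population now: 0–9=6377, 10–19=6830, 20–29=3015, 30–39=16667, 40+=26741
After projecting period 3:
Births: 3015 * 0.374 = 1128
10–19: 6377 * 0.969 = 6179
20–29: 6830 * 0.965 = 6591
30–39: 3015 * 0.962 = 2900
40+: 16667 * 0.932 + 26741 * 0.689 = 15534 + 18425 = 33959
Net migration: 0–9 + 10 → 1138; 10–19 + 370 → 6549; 20–29 + 40 → 6631; 30–39 + 290 → 3190; 40+ + 120 → 34079
Population now: 0–9=1138, 10–19=6549, 20–29=6631, 30–39=3190, 40+=34079
Dependents (band 0–9 + band 40+) = 1138 + 34079 = 35217; working-age = 16370; ratio = 35217/16370 × 100 = 215.1

215.1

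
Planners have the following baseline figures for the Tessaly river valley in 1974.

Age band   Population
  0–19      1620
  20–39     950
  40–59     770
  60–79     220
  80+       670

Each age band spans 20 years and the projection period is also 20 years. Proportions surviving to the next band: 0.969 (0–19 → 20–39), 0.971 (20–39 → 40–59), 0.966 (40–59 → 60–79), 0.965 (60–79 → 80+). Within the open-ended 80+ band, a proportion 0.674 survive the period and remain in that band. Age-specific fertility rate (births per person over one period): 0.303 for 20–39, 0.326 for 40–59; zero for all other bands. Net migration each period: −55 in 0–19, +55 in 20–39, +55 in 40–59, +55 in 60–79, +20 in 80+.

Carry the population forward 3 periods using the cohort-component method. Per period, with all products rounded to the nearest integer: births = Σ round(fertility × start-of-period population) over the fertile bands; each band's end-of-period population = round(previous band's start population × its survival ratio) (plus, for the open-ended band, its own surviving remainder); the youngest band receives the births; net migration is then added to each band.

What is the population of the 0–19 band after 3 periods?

636

After projecting period 1:
Births: 950 * 0.303 = 288  |  770 * 0.326 = 251 → 539
20–39: 1620 * 0.969 = 1570
40–59: 950 * 0.971 = 922
60–79: 770 * 0.966 = 744
80+: 220 * 0.965 + 670 * 0.674 = 212 + 452 = 664
Net migration: 0–19 − 55 → 484; 20–39 + 55 → 1625; 40–59 + 55 → 977; 60–79 + 55 → 799; 80+ + 20 → 684
Population now: 0–19=484, 20–39=1625, 40–59=977, 60–79=799, 80+=684
After projecting period 2:
Births: 1625 * 0.303 = 492  |  977 * 0.326 = 319 → 811
20–39: 484 * 0.969 = 469
40–59: 1625 * 0.971 = 1578
60–79: 977 * 0.966 = 944
80+: 799 * 0.965 + 684 * 0.674 = 771 + 461 = 1232
Net migration: 0–19 − 55 → 756; 20–39 + 55 → 524; 40–59 + 55 → 1633; 60–79 + 55 → 999; 80+ + 20 → 1252
Population now: 0–19=756, 20–39=524, 40–59=1633, 60–79=999, 80+=1252
After projecting period 3:
Births: 524 * 0.303 = 159  |  1633 * 0.326 = 532 → 691
20–39: 756 * 0.969 = 733
40–59: 524 * 0.971 = 509
60–79: 1633 * 0.966 = 1577
80+: 999 * 0.965 + 1252 * 0.674 = 964 + 844 = 1808
Net migration: 0–19 − 55 → 636; 20–39 + 55 → 788; 40–59 + 55 → 564; 60–79 + 55 → 1632; 80+ + 20 → 1828
Population now: 0–19=636, 20–39=788, 40–59=564, 60–79=1632, 80+=1828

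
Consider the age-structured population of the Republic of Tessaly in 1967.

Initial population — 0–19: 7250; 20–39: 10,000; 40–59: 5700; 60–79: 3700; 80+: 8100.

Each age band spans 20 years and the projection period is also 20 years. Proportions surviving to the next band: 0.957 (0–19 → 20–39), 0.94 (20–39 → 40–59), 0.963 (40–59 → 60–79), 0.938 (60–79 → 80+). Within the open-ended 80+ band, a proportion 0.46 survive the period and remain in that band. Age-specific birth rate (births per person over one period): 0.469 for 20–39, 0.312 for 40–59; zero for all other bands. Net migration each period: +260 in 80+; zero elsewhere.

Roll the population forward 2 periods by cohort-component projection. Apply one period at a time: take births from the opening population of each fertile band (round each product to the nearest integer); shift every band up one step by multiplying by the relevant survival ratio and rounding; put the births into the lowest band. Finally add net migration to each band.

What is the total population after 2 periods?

Numbering the groups 1..5 from youngest to oldest:
[period 1]
Births: 10000 * 0.469 = 4690 ; 5700 * 0.312 = 1778 → 6468
Group 2: 7250 * 0.957 = 6938
Group 3: 10000 * 0.94 = 9400
Group 4: 5700 * 0.963 = 5489
Group 5: 3700 * 0.938 + 8100 * 0.46 = 3471 + 3726 = 7197
Net migration: Group 5 + 260 → 7457
Giving 6468 / 6938 / 9400 / 5489 / 7457.
[period 2]
Births: 6938 * 0.469 = 3254 ; 9400 * 0.312 = 2933 → 6187
Group 2: 6468 * 0.957 = 6190
Group 3: 6938 * 0.94 = 6522
Group 4: 9400 * 0.963 = 9052
Group 5: 5489 * 0.938 + 7457 * 0.46 = 5149 + 3430 = 8579
Net migration: Group 5 + 260 → 8839
Giving 6187 / 6190 / 6522 / 9052 / 8839.
Total after period 2: 6187 + 6190 + 6522 + 9052 + 8839 = 36790

36790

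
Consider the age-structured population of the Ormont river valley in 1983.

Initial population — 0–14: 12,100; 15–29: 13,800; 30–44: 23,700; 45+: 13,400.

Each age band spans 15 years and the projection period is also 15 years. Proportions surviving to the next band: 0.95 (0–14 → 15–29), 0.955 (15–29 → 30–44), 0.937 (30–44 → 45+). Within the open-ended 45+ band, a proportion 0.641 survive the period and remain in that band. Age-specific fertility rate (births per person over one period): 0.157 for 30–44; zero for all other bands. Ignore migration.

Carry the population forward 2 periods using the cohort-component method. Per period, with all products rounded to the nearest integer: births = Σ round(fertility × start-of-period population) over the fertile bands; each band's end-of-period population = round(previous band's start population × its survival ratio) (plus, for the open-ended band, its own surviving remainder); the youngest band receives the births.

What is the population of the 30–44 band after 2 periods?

— Period 1 —
Births: 23700 * 0.157 = 3721
15–29: 12100 * 0.95 = 11495
30–44: 13800 * 0.955 = 13179
45+: 23700 * 0.937 + 13400 * 0.641 = 22207 + 8589 = 30796
Giving 3721 / 11495 / 13179 / 30796.
— Period 2 —
Births: 13179 * 0.157 = 2069
15–29: 3721 * 0.95 = 3535
30–44: 11495 * 0.955 = 10978
45+: 13179 * 0.937 + 30796 * 0.641 = 12349 + 19740 = 32089
Giving 2069 / 3535 / 10978 / 32089.

10978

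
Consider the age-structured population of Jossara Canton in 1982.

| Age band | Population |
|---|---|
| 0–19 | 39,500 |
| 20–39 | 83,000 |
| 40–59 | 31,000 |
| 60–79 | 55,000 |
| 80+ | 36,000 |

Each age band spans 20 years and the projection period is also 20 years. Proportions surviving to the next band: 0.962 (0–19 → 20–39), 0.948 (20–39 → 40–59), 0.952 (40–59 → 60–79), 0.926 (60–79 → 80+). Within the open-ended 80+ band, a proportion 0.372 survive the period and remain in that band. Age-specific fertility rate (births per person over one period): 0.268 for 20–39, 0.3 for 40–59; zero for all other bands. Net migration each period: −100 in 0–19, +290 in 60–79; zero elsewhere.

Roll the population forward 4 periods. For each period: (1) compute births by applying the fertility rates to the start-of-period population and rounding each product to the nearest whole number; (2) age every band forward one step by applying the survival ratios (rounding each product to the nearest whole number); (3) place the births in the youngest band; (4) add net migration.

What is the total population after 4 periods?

Let group 1 be 0–19 through group 5 = 80+.
— Period 1 —
Births: 83000 × 0.268 = 22244, 31000 × 0.3 = 9300 → 31544
Group 2: 39500 × 0.962 = 37999
Group 3: 83000 × 0.948 = 78684
Group 4: 31000 × 0.952 = 29512
Group 5: 55000 × 0.926 + 36000 × 0.372 = 50930 + 13392 = 64322
Net migration: Group 1 − 100 → 31444; Group 4 + 290 → 29802
Giving 31444 / 37999 / 78684 / 29802 / 64322.
— Period 2 —
Births: 37999 × 0.268 = 10184, 78684 × 0.3 = 23605 → 33789
Group 2: 31444 × 0.962 = 30249
Group 3: 37999 × 0.948 = 36023
Group 4: 78684 × 0.952 = 74907
Group 5: 29802 × 0.926 + 64322 × 0.372 = 27597 + 23928 = 51525
Net migration: Group 1 − 100 → 33689; Group 4 + 290 → 75197
Giving 33689 / 30249 / 36023 / 75197 / 51525.
— Period 3 —
Births: 30249 × 0.268 = 8107, 36023 × 0.3 = 10807 → 18914
Group 2: 33689 × 0.962 = 32409
Group 3: 30249 × 0.948 = 28676
Group 4: 36023 × 0.952 = 34294
Group 5: 75197 × 0.926 + 51525 × 0.372 = 69632 + 19167 = 88799
Net migration: Group 1 − 100 → 18814; Group 4 + 290 → 34584
Giving 18814 / 32409 / 28676 / 34584 / 88799.
— Period 4 —
Births: 32409 × 0.268 = 8686, 28676 × 0.3 = 8603 → 17289
Group 2: 18814 × 0.962 = 18099
Group 3: 32409 × 0.948 = 30724
Group 4: 28676 × 0.952 = 27300
Group 5: 34584 × 0.926 + 88799 × 0.372 = 32025 + 33033 = 65058
Net migration: Group 1 − 100 → 17189; Group 4 + 290 → 27590
Giving 17189 / 18099 / 30724 / 27590 / 65058.
Total after period 4: 17189 + 18099 + 30724 + 27590 + 65058 = 158660

158660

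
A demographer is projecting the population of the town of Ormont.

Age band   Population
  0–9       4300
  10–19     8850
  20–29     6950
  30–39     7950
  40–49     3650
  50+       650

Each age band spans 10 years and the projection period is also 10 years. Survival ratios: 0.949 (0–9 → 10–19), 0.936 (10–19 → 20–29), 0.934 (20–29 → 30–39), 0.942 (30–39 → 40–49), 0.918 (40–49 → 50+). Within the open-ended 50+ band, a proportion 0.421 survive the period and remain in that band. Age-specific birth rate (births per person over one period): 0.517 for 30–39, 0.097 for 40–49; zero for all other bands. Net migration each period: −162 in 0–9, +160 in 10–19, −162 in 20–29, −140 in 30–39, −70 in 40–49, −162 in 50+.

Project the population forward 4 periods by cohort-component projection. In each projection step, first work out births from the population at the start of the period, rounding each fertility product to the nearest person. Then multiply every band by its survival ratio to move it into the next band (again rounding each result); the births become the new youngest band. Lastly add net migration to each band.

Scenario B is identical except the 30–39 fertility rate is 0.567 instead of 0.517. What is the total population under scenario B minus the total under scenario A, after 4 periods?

(Groups numbered youngest = 1 to oldest = 6.)
[period 1]
Births: 7950 × 0.517 = 4110  |  3650 × 0.097 = 354 → total 4464
Group 2: 4300 × 0.949 = 4081
Group 3: 8850 × 0.936 = 8284
Group 4: 6950 × 0.934 = 6491
Group 5: 7950 × 0.942 = 7489
Group 6: 3650 × 0.918 + 650 × 0.421 = 3351 + 274 = 3625
Net migration: Group 1 − 162 → 4302; Group 2 + 160 → 4241; Group 3 − 162 → 8122; Group 4 − 140 → 6351; Group 5 − 70 → 7419; Group 6 − 162 → 3463
End of period: [4302, 4241, 8122, 6351, 7419, 3463]
[period 2]
Births: 6351 × 0.517 = 3283  |  7419 × 0.097 = 720 → total 4003
Group 2: 4302 × 0.949 = 4083
Group 3: 4241 × 0.936 = 3970
Group 4: 8122 × 0.934 = 7586
Group 5: 6351 × 0.942 = 5983
Group 6: 7419 × 0.918 + 3463 × 0.421 = 6811 + 1458 = 8269
Net migration: Group 1 − 162 → 3841; Group 2 + 160 → 4243; Group 3 − 162 → 3808; Group 4 − 140 → 7446; Group 5 − 70 → 5913; Group 6 − 162 → 8107
End of period: [3841, 4243, 3808, 7446, 5913, 8107]
[period 3]
Births: 7446 × 0.517 = 3850  |  5913 × 0.097 = 574 → total 4424
Group 2: 3841 × 0.949 = 3645
Group 3: 4243 × 0.936 = 3971
Group 4: 3808 × 0.934 = 3557
Group 5: 7446 × 0.942 = 7014
Group 6: 5913 × 0.918 + 8107 × 0.421 = 5428 + 3413 = 8841
Net migration: Group 1 − 162 → 4262; Group 2 + 160 → 3805; Group 3 − 162 → 3809; Group 4 − 140 → 3417; Group 5 − 70 → 6944; Group 6 − 162 → 8679
End of period: [4262, 3805, 3809, 3417, 6944, 8679]
[period 4]
Births: 3417 × 0.517 = 1767  |  6944 × 0.097 = 674 → total 2441
Group 2: 4262 × 0.949 = 4045
Group 3: 3805 × 0.936 = 3561
Group 4: 3809 × 0.934 = 3558
Group 5: 3417 × 0.942 = 3219
Group 6: 6944 × 0.918 + 8679 × 0.421 = 6375 + 3654 = 10029
Net migration: Group 1 − 162 → 2279; Group 2 + 160 → 4205; Group 3 − 162 → 3399; Group 4 − 140 → 3418; Group 5 − 70 → 3149; Group 6 − 162 → 9867
End of period: [2279, 4205, 3399, 3418, 3149, 9867]
Scenario A total after 4 periods: 26317
Scenario B projection —
[period 1]
Births: 7950 × 0.567 = 4508  |  3650 × 0.097 = 354 → total 4862
Group 2: 4300 × 0.949 = 4081
Group 3: 8850 × 0.936 = 8284
Group 4: 6950 × 0.934 = 6491
Group 5: 7950 × 0.942 = 7489
Group 6: 3650 × 0.918 + 650 × 0.421 = 3351 + 274 = 3625
Net migration: Group 1 − 162 → 4700; Group 2 + 160 → 4241; Group 3 − 162 → 8122; Group 4 − 140 → 6351; Group 5 − 70 → 7419; Group 6 − 162 → 3463
End of period: [4700, 4241, 8122, 6351, 7419, 3463]
[period 2]
Births: 6351 × 0.567 = 3601  |  7419 × 0.097 = 720 → total 4321
Group 2: 4700 × 0.949 = 4460
Group 3: 4241 × 0.936 = 3970
Group 4: 8122 × 0.934 = 7586
Group 5: 6351 × 0.942 = 5983
Group 6: 7419 × 0.918 + 3463 × 0.421 = 6811 + 1458 = 8269
Net migration: Group 1 − 162 → 4159; Group 2 + 160 → 4620; Group 3 − 162 → 3808; Group 4 − 140 → 7446; Group 5 − 70 → 5913; Group 6 − 162 → 8107
End of period: [4159, 4620, 3808, 7446, 5913, 8107]
[period 3]
Births: 7446 × 0.567 = 4222  |  5913 × 0.097 = 574 → total 4796
Group 2: 4159 × 0.949 = 3947
Group 3: 4620 × 0.936 = 4324
Group 4: 3808 × 0.934 = 3557
Group 5: 7446 × 0.942 = 7014
Group 6: 5913 × 0.918 + 8107 × 0.421 = 5428 + 3413 = 8841
Net migration: Group 1 − 162 → 4634; Group 2 + 160 → 4107; Group 3 − 162 → 4162; Group 4 − 140 → 3417; Group 5 − 70 → 6944; Group 6 − 162 → 8679
End of period: [4634, 4107, 4162, 3417, 6944, 8679]
[period 4]
Births: 3417 × 0.567 = 1937  |  6944 × 0.097 = 674 → total 2611
Group 2: 4634 × 0.949 = 4398
Group 3: 4107 × 0.936 = 3844
Group 4: 4162 × 0.934 = 3887
Group 5: 3417 × 0.942 = 3219
Group 6: 6944 × 0.918 + 8679 × 0.421 = 6375 + 3654 = 10029
Net migration: Group 1 − 162 → 2449; Group 2 + 160 → 4558; Group 3 − 162 → 3682; Group 4 − 140 → 3747; Group 5 − 70 → 3149; Group 6 − 162 → 9867
End of period: [2449, 4558, 3682, 3747, 3149, 9867]
Scenario B total after 4 periods: 27452
Difference B − A = 27452 − 26317 = 1135

1135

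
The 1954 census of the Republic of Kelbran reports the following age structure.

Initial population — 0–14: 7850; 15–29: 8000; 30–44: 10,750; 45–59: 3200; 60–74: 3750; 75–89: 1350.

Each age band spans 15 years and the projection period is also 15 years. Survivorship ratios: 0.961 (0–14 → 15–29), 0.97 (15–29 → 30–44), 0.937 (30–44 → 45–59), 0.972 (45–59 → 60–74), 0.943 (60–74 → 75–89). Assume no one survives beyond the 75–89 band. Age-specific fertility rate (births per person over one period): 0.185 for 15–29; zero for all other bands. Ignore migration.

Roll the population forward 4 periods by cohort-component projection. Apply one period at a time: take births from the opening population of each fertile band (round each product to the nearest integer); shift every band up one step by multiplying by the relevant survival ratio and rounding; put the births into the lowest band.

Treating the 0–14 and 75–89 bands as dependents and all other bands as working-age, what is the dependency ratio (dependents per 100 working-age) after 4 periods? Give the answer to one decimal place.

Period 1:
Births: 8000 × 0.185 = 1480
15–29: 7850 × 0.961 = 7544
30–44: 8000 × 0.97 = 7760
45–59: 10750 × 0.937 = 10073
60–74: 3200 × 0.972 = 3110
75–89: 3750 × 0.943 = 3536
Population now: 0–14=1480, 15–29=7544, 30–44=7760, 45–59=10073, 60–74=3110, 75–89=3536
Period 2:
Births: 7544 × 0.185 = 1396
15–29: 1480 × 0.961 = 1422
30–44: 7544 × 0.97 = 7318
45–59: 7760 × 0.937 = 7271
60–74: 10073 × 0.972 = 9791
75–89: 3110 × 0.943 = 2933
Population now: 0–14=1396, 15–29=1422, 30–44=7318, 45–59=7271, 60–74=9791, 75–89=2933
Period 3:
Births: 1422 × 0.185 = 263
15–29: 1396 × 0.961 = 1342
30–44: 1422 × 0.97 = 1379
45–59: 7318 × 0.937 = 6857
60–74: 7271 × 0.972 = 7067
75–89: 9791 × 0.943 = 9233
Population now: 0–14=263, 15–29=1342, 30–44=1379, 45–59=6857, 60–74=7067, 75–89=9233
Period 4:
Births: 1342 × 0.185 = 248
15–29: 263 × 0.961 = 253
30–44: 1342 × 0.97 = 1302
45–59: 1379 × 0.937 = 1292
60–74: 6857 × 0.972 = 6665
75–89: 7067 × 0.943 = 6664
Population now: 0–14=248, 15–29=253, 30–44=1302, 45–59=1292, 60–74=6665, 75–89=6664
Dependents (band 0–14 + band 75–89) = 248 + 6664 = 6912; working-age = 9512; ratio = 6912/9512 × 100 = 72.7

72.7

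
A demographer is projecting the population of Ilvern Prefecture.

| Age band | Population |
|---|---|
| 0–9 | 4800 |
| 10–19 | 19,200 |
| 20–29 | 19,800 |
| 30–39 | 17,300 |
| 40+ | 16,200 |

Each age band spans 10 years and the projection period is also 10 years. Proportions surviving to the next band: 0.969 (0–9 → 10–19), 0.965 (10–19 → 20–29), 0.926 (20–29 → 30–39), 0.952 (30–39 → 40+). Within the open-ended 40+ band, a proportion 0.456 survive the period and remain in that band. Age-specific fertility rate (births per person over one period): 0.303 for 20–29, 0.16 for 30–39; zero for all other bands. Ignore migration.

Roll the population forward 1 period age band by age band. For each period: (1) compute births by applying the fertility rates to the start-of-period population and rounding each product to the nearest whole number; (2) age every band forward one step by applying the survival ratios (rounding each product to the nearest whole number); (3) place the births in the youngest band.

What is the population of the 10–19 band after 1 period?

[period 1]
Births: 19800 * 0.303 = 5999 ; 17300 * 0.16 = 2768 → total 8767
10–19: 4800 * 0.969 = 4651
20–29: 19200 * 0.965 = 18528
30–39: 19800 * 0.926 = 18335
40+: 17300 * 0.952 + 16200 * 0.456 = 16470 + 7387 = 23857
Giving 8767 / 4651 / 18528 / 18335 / 23857.

4651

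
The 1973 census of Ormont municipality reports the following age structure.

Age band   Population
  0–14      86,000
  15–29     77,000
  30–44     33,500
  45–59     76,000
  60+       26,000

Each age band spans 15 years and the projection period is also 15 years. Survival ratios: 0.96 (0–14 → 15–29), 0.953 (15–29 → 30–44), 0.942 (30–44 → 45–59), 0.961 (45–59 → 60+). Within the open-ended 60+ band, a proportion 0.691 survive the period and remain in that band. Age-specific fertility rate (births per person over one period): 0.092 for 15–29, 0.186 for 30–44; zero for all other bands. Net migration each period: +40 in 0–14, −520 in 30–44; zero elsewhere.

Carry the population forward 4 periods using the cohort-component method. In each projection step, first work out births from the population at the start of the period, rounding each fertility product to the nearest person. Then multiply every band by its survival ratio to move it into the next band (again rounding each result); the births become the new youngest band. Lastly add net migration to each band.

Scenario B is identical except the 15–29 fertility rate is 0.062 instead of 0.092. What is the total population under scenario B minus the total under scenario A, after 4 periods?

-5908

After projecting period 1:
Births: 77000 × 0.092 = 7084 ; 33500 × 0.186 = 6231 — total 13315
15–29: 86000 × 0.96 = 82560
30–44: 77000 × 0.953 = 73381
45–59: 33500 × 0.942 = 31557
60+: 76000 × 0.961 + 26000 × 0.691 = 73036 + 17966 = 91002
Net migration: 0–14 + 40 → 13355; 30–44 − 520 → 72861
Population now: 0–14=13355, 15–29=82560, 30–44=72861, 45–59=31557, 60+=91002
After projecting period 2:
Births: 82560 × 0.092 = 7596 ; 72861 × 0.186 = 13552 — total 21148
15–29: 13355 × 0.96 = 12821
30–44: 82560 × 0.953 = 78680
45–59: 72861 × 0.942 = 68635
60+: 31557 × 0.961 + 91002 × 0.691 = 30326 + 62882 = 93208
Net migration: 0–14 + 40 → 21188; 30–44 − 520 → 78160
Population now: 0–14=21188, 15–29=12821, 30–44=78160, 45–59=68635, 60+=93208
After projecting period 3:
Births: 12821 × 0.092 = 1180 ; 78160 × 0.186 = 14538 — total 15718
15–29: 21188 × 0.96 = 20340
30–44: 12821 × 0.953 = 12218
45–59: 78160 × 0.942 = 73627
60+: 68635 × 0.961 + 93208 × 0.691 = 65958 + 64407 = 130365
Net migration: 0–14 + 40 → 15758; 30–44 − 520 → 11698
Population now: 0–14=15758, 15–29=20340, 30–44=11698, 45–59=73627, 60+=130365
After projecting period 4:
Births: 20340 × 0.092 = 1871 ; 11698 × 0.186 = 2176 — total 4047
15–29: 15758 × 0.96 = 15128
30–44: 20340 × 0.953 = 19384
45–59: 11698 × 0.942 = 11020
60+: 73627 × 0.961 + 130365 × 0.691 = 70756 + 90082 = 160838
Net migration: 0–14 + 40 → 4087; 30–44 − 520 → 18864
Population now: 0–14=4087, 15–29=15128, 30–44=18864, 45–59=11020, 60+=160838
Scenario A total after 4 periods: 209937
Scenario B projection —
After projecting period 1:
Births: 77000 × 0.062 = 4774 ; 33500 × 0.186 = 6231 — total 11005
15–29: 86000 × 0.96 = 82560
30–44: 77000 × 0.953 = 73381
45–59: 33500 × 0.942 = 31557
60+: 76000 × 0.961 + 26000 × 0.691 = 73036 + 17966 = 91002
Net migration: 0–14 + 40 → 11045; 30–44 − 520 → 72861
Population now: 0–14=11045, 15–29=82560, 30–44=72861, 45–59=31557, 60+=91002
After projecting period 2:
Births: 82560 × 0.062 = 5119 ; 72861 × 0.186 = 13552 — total 18671
15–29: 11045 × 0.96 = 10603
30–44: 82560 × 0.953 = 78680
45–59: 72861 × 0.942 = 68635
60+: 31557 × 0.961 + 91002 × 0.691 = 30326 + 62882 = 93208
Net migration: 0–14 + 40 → 18711; 30–44 − 520 → 78160
Population now: 0–14=18711, 15–29=10603, 30–44=78160, 45–59=68635, 60+=93208
After projecting period 3:
Births: 10603 × 0.062 = 657 ; 78160 × 0.186 = 14538 — total 15195
15–29: 18711 × 0.96 = 17963
30–44: 10603 × 0.953 = 10105
45–59: 78160 × 0.942 = 73627
60+: 68635 × 0.961 + 93208 × 0.691 = 65958 + 64407 = 130365
Net migration: 0–14 + 40 → 15235; 30–44 − 520 → 9585
Population now: 0–14=15235, 15–29=17963, 30–44=9585, 45–59=73627, 60+=130365
After projecting period 4:
Births: 17963 × 0.062 = 1114 ; 9585 × 0.186 = 1783 — total 2897
15–29: 15235 × 0.96 = 14626
30–44: 17963 × 0.953 = 17119
45–59: 9585 × 0.942 = 9029
60+: 73627 × 0.961 + 130365 × 0.691 = 70756 + 90082 = 160838
Net migration: 0–14 + 40 → 2937; 30–44 − 520 → 16599
Population now: 0–14=2937, 15–29=14626, 30–44=16599, 45–59=9029, 60+=160838
Scenario B total after 4 periods: 204029
Difference B − A = 204029 − 209937 = -5908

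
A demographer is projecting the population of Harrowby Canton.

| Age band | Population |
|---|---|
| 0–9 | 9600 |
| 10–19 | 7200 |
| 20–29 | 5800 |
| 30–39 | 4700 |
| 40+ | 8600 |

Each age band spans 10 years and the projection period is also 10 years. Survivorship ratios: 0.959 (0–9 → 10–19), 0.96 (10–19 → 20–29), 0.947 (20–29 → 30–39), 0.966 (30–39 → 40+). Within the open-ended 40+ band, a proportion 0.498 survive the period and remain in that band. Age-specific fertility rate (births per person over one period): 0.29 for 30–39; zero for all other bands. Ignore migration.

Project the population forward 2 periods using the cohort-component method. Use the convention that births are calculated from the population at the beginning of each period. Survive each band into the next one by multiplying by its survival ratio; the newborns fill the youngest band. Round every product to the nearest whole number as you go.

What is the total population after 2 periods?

(Bands numbered youngest = 1 to oldest = 5.)
Period 1:
Births: 4700 * 0.29 = 1363
Band 2: 9600 * 0.959 = 9206
Band 3: 7200 * 0.96 = 6912
Band 4: 5800 * 0.947 = 5493
Band 5: 4700 * 0.966 + 8600 * 0.498 = 4540 + 4283 = 8823
→ [1363, 9206, 6912, 5493, 8823]
Period 2:
Births: 5493 * 0.29 = 1593
Band 2: 1363 * 0.959 = 1307
Band 3: 9206 * 0.96 = 8838
Band 4: 6912 * 0.947 = 6546
Band 5: 5493 * 0.966 + 8823 * 0.498 = 5306 + 4394 = 9700
→ [1593, 1307, 8838, 6546, 9700]
Total after period 2: 1593 + 1307 + 8838 + 6546 + 9700 = 27984

27984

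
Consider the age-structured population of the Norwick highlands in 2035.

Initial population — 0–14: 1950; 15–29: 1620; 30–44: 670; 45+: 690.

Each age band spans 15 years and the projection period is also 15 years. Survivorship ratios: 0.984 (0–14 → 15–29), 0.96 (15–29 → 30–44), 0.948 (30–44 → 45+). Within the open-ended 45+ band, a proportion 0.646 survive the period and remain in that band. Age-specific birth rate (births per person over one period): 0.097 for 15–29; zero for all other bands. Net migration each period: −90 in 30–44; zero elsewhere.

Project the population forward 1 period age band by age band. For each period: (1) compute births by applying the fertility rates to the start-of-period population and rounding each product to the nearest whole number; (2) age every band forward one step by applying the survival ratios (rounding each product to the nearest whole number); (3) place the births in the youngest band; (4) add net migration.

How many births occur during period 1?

Call the groups 1 to 4, youngest first.
[period 1]
Births: 1620 × 0.097 = 157
Group 2: 1950 × 0.984 = 1919
Group 3: 1620 × 0.96 = 1555
Group 4: 670 × 0.948 + 690 × 0.646 = 635 + 446 = 1081
Net migration: Group 3 − 90 → 1465
End of period: [157, 1919, 1465, 1081]

157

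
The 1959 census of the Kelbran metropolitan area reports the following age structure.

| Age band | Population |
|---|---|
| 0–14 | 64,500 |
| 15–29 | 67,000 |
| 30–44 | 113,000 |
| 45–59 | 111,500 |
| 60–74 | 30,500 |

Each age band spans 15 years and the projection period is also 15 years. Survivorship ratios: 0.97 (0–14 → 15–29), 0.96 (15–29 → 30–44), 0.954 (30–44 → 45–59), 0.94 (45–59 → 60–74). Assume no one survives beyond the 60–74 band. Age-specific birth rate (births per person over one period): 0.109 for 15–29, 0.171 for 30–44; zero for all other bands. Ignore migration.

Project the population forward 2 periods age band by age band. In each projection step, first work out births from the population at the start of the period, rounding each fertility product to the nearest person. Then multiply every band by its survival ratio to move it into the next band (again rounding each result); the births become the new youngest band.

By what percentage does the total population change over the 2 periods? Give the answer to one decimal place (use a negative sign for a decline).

(Groups numbered youngest = 1 to oldest = 5.)
[period 1]
Births: 67000 × 0.109 = 7303  |  113000 × 0.171 = 19323 → total 26626
Group 2: 64500 × 0.97 = 62565
Group 3: 67000 × 0.96 = 64320
Group 4: 113000 × 0.954 = 107802
Group 5: 111500 × 0.94 = 104810
→ [26626, 62565, 64320, 107802, 104810]
[period 2]
Births: 62565 × 0.109 = 6820  |  64320 × 0.171 = 10999 → total 17819
Group 2: 26626 × 0.97 = 25827
Group 3: 62565 × 0.96 = 60062
Group 4: 64320 × 0.954 = 61361
Group 5: 107802 × 0.94 = 101334
→ [17819, 25827, 60062, 61361, 101334]
Total: 386500 → 266403; change = -120097; percentage change = -31.1%

-31.1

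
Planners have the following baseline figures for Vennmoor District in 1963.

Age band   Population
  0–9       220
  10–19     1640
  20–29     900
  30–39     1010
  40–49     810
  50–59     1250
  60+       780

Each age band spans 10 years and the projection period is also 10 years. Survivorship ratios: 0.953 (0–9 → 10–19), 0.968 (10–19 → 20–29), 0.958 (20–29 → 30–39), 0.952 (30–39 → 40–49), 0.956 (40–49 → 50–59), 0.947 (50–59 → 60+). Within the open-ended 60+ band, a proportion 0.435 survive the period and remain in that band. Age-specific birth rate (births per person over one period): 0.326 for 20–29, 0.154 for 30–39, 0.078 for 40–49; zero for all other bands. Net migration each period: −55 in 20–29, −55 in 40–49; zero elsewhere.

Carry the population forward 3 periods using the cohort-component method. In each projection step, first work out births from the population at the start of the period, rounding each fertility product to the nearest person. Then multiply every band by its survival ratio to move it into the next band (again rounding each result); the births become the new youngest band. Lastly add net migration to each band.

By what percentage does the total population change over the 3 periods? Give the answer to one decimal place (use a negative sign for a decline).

-23.3

[period 1]
Births: 900 × 0.326 = 293, 1010 × 0.154 = 156, 810 × 0.078 = 63 ⇒ total 512
10–19: 220 × 0.953 = 210
20–29: 1640 × 0.968 = 1588
30–39: 900 × 0.958 = 862
40–49: 1010 × 0.952 = 962
50–59: 810 × 0.956 = 774
60+: 1250 × 0.947 + 780 × 0.435 = 1184 + 339 = 1523
Net migration: 20–29 − 55 → 1533; 40–49 − 55 → 907
Giving 512 / 210 / 1533 / 862 / 907 / 774 / 1523.
[period 2]
Births: 1533 × 0.326 = 500, 862 × 0.154 = 133, 907 × 0.078 = 71 ⇒ total 704
10–19: 512 × 0.953 = 488
20–29: 210 × 0.968 = 203
30–39: 1533 × 0.958 = 1469
40–49: 862 × 0.952 = 821
50–59: 907 × 0.956 = 867
60+: 774 × 0.947 + 1523 × 0.435 = 733 + 663 = 1396
Net migration: 20–29 − 55 → 148; 40–49 − 55 → 766
Giving 704 / 488 / 148 / 1469 / 766 / 867 / 1396.
[period 3]
Births: 148 × 0.326 = 48, 1469 × 0.154 = 226, 766 × 0.078 = 60 ⇒ total 334
10–19: 704 × 0.953 = 671
20–29: 488 × 0.968 = 472
30–39: 148 × 0.958 = 142
40–49: 1469 × 0.952 = 1398
50–59: 766 × 0.956 = 732
60+: 867 × 0.947 + 1396 × 0.435 = 821 + 607 = 1428
Net migration: 20–29 − 55 → 417; 40–49 − 55 → 1343
Giving 334 / 671 / 417 / 142 / 1343 / 732 / 1428.
Total: 6610 → 5067; change = -1543; percentage change = -23.3%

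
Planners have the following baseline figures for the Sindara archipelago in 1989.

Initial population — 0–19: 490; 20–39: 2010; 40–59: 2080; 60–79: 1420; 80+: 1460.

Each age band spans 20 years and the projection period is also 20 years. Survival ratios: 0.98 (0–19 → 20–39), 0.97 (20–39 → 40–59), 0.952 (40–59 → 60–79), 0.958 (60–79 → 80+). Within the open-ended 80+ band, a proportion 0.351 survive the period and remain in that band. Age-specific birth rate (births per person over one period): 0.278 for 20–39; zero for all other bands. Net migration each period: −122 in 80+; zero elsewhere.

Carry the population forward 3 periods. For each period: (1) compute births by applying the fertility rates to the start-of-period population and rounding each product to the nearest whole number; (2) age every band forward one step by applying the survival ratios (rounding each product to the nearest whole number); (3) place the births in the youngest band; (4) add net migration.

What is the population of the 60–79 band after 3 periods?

444

Numbering the bands 1..5 from youngest to oldest:
After projecting period 1:
Births: 2010 × 0.278 = 559
Band 2: 490 × 0.98 = 480
Band 3: 2010 × 0.97 = 1950
Band 4: 2080 × 0.952 = 1980
Band 5: 1420 × 0.958 + 1460 × 0.351 = 1360 + 512 = 1872
Net migration: Band 5 − 122 → 1750
Population now: 0–19=559, 20–39=480, 40–59=1950, 60–79=1980, 80+=1750
After projecting period 2:
Births: 480 × 0.278 = 133
Band 2: 559 × 0.98 = 548
Band 3: 480 × 0.97 = 466
Band 4: 1950 × 0.952 = 1856
Band 5: 1980 × 0.958 + 1750 × 0.351 = 1897 + 614 = 2511
Net migration: Band 5 − 122 → 2389
Population now: 0–19=133, 20–39=548, 40–59=466, 60–79=1856, 80+=2389
After projecting period 3:
Births: 548 × 0.278 = 152
Band 2: 133 × 0.98 = 130
Band 3: 548 × 0.97 = 532
Band 4: 466 × 0.952 = 444
Band 5: 1856 × 0.958 + 2389 × 0.351 = 1778 + 839 = 2617
Net migration: Band 5 − 122 → 2495
Population now: 0–19=152, 20–39=130, 40–59=532, 60–79=444, 80+=2495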